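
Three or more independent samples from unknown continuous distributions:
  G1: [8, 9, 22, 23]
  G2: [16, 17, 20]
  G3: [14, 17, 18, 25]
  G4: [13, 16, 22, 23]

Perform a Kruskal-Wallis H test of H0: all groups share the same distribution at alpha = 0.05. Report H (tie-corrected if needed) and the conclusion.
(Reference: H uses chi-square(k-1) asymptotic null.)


Step 1: Combine all N = 15 observations and assign midranks.
sorted (value, group, rank): (8,G1,1), (9,G1,2), (13,G4,3), (14,G3,4), (16,G2,5.5), (16,G4,5.5), (17,G2,7.5), (17,G3,7.5), (18,G3,9), (20,G2,10), (22,G1,11.5), (22,G4,11.5), (23,G1,13.5), (23,G4,13.5), (25,G3,15)
Step 2: Sum ranks within each group.
R_1 = 28 (n_1 = 4)
R_2 = 23 (n_2 = 3)
R_3 = 35.5 (n_3 = 4)
R_4 = 33.5 (n_4 = 4)
Step 3: H = 12/(N(N+1)) * sum(R_i^2/n_i) - 3(N+1)
     = 12/(15*16) * (28^2/4 + 23^2/3 + 35.5^2/4 + 33.5^2/4) - 3*16
     = 0.050000 * 967.958 - 48
     = 0.397917.
Step 4: Ties present; correction factor C = 1 - 24/(15^3 - 15) = 0.992857. Corrected H = 0.397917 / 0.992857 = 0.400779.
Step 5: Under H0, H ~ chi^2(3); p-value = 0.940081.
Step 6: alpha = 0.05. fail to reject H0.

H = 0.4008, df = 3, p = 0.940081, fail to reject H0.


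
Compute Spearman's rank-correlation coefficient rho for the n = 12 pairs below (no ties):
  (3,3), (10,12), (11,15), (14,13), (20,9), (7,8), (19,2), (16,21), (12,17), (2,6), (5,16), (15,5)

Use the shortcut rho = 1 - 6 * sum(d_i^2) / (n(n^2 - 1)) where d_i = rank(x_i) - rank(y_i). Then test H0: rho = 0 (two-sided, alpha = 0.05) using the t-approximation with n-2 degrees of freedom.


Step 1: Rank x and y separately (midranks; no ties here).
rank(x): 3->2, 10->5, 11->6, 14->8, 20->12, 7->4, 19->11, 16->10, 12->7, 2->1, 5->3, 15->9
rank(y): 3->2, 12->7, 15->9, 13->8, 9->6, 8->5, 2->1, 21->12, 17->11, 6->4, 16->10, 5->3
Step 2: d_i = R_x(i) - R_y(i); compute d_i^2.
  (2-2)^2=0, (5-7)^2=4, (6-9)^2=9, (8-8)^2=0, (12-6)^2=36, (4-5)^2=1, (11-1)^2=100, (10-12)^2=4, (7-11)^2=16, (1-4)^2=9, (3-10)^2=49, (9-3)^2=36
sum(d^2) = 264.
Step 3: rho = 1 - 6*264 / (12*(12^2 - 1)) = 1 - 1584/1716 = 0.076923.
Step 4: Under H0, t = rho * sqrt((n-2)/(1-rho^2)) = 0.2440 ~ t(10).
Step 5: Two-sided p-value from the t-distribution with 10 df = 0.812183.
Step 6: alpha = 0.05. fail to reject H0.

rho = 0.0769, p = 0.812183, fail to reject H0 at alpha = 0.05.


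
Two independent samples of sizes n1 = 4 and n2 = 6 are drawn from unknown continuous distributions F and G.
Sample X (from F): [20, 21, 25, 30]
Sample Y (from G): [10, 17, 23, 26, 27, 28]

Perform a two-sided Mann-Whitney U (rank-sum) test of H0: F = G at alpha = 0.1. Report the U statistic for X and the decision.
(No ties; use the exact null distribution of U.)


Step 1: Combine and sort all 10 observations; assign midranks.
sorted (value, group): (10,Y), (17,Y), (20,X), (21,X), (23,Y), (25,X), (26,Y), (27,Y), (28,Y), (30,X)
ranks: 10->1, 17->2, 20->3, 21->4, 23->5, 25->6, 26->7, 27->8, 28->9, 30->10
Step 2: Rank sum for X: R1 = 3 + 4 + 6 + 10 = 23.
Step 3: U_X = R1 - n1(n1+1)/2 = 23 - 4*5/2 = 23 - 10 = 13.
       U_Y = n1*n2 - U_X = 24 - 13 = 11.
Step 4: No ties, so the exact null distribution of U (based on enumerating the C(10,4) = 210 equally likely rank assignments) gives the two-sided p-value.
Step 5: p-value = 0.914286; compare to alpha = 0.1. fail to reject H0.

U_X = 13, p = 0.914286, fail to reject H0 at alpha = 0.1.


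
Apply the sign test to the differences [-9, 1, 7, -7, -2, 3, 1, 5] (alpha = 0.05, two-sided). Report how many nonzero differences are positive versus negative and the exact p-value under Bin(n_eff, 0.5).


Step 1: Discard zero differences. Original n = 8; n_eff = number of nonzero differences = 8.
Nonzero differences (with sign): -9, +1, +7, -7, -2, +3, +1, +5
Step 2: Count signs: positive = 5, negative = 3.
Step 3: Under H0: P(positive) = 0.5, so the number of positives S ~ Bin(8, 0.5).
Step 4: Two-sided exact p-value = sum of Bin(8,0.5) probabilities at or below the observed probability = 0.726562.
Step 5: alpha = 0.05. fail to reject H0.

n_eff = 8, pos = 5, neg = 3, p = 0.726562, fail to reject H0.


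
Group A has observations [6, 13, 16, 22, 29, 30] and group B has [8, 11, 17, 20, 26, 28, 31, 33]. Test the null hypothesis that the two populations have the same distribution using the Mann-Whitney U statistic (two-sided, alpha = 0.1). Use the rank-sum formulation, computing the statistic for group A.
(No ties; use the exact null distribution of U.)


Step 1: Combine and sort all 14 observations; assign midranks.
sorted (value, group): (6,X), (8,Y), (11,Y), (13,X), (16,X), (17,Y), (20,Y), (22,X), (26,Y), (28,Y), (29,X), (30,X), (31,Y), (33,Y)
ranks: 6->1, 8->2, 11->3, 13->4, 16->5, 17->6, 20->7, 22->8, 26->9, 28->10, 29->11, 30->12, 31->13, 33->14
Step 2: Rank sum for X: R1 = 1 + 4 + 5 + 8 + 11 + 12 = 41.
Step 3: U_X = R1 - n1(n1+1)/2 = 41 - 6*7/2 = 41 - 21 = 20.
       U_Y = n1*n2 - U_X = 48 - 20 = 28.
Step 4: No ties, so the exact null distribution of U (based on enumerating the C(14,6) = 3003 equally likely rank assignments) gives the two-sided p-value.
Step 5: p-value = 0.662005; compare to alpha = 0.1. fail to reject H0.

U_X = 20, p = 0.662005, fail to reject H0 at alpha = 0.1.


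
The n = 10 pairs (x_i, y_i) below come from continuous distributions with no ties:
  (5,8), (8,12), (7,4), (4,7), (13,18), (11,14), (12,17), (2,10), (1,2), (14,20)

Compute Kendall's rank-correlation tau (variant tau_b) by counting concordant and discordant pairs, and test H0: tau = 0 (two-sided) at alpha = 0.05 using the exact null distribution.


Step 1: Enumerate the 45 unordered pairs (i,j) with i<j and classify each by sign(x_j-x_i) * sign(y_j-y_i).
  (1,2):dx=+3,dy=+4->C; (1,3):dx=+2,dy=-4->D; (1,4):dx=-1,dy=-1->C; (1,5):dx=+8,dy=+10->C
  (1,6):dx=+6,dy=+6->C; (1,7):dx=+7,dy=+9->C; (1,8):dx=-3,dy=+2->D; (1,9):dx=-4,dy=-6->C
  (1,10):dx=+9,dy=+12->C; (2,3):dx=-1,dy=-8->C; (2,4):dx=-4,dy=-5->C; (2,5):dx=+5,dy=+6->C
  (2,6):dx=+3,dy=+2->C; (2,7):dx=+4,dy=+5->C; (2,8):dx=-6,dy=-2->C; (2,9):dx=-7,dy=-10->C
  (2,10):dx=+6,dy=+8->C; (3,4):dx=-3,dy=+3->D; (3,5):dx=+6,dy=+14->C; (3,6):dx=+4,dy=+10->C
  (3,7):dx=+5,dy=+13->C; (3,8):dx=-5,dy=+6->D; (3,9):dx=-6,dy=-2->C; (3,10):dx=+7,dy=+16->C
  (4,5):dx=+9,dy=+11->C; (4,6):dx=+7,dy=+7->C; (4,7):dx=+8,dy=+10->C; (4,8):dx=-2,dy=+3->D
  (4,9):dx=-3,dy=-5->C; (4,10):dx=+10,dy=+13->C; (5,6):dx=-2,dy=-4->C; (5,7):dx=-1,dy=-1->C
  (5,8):dx=-11,dy=-8->C; (5,9):dx=-12,dy=-16->C; (5,10):dx=+1,dy=+2->C; (6,7):dx=+1,dy=+3->C
  (6,8):dx=-9,dy=-4->C; (6,9):dx=-10,dy=-12->C; (6,10):dx=+3,dy=+6->C; (7,8):dx=-10,dy=-7->C
  (7,9):dx=-11,dy=-15->C; (7,10):dx=+2,dy=+3->C; (8,9):dx=-1,dy=-8->C; (8,10):dx=+12,dy=+10->C
  (9,10):dx=+13,dy=+18->C
Step 2: C = 40, D = 5, total pairs = 45.
Step 3: tau = (C - D)/(n(n-1)/2) = (40 - 5)/45 = 0.777778.
Step 4: Exact two-sided p-value (enumerate n! = 3628800 permutations of y under H0): p = 0.000946.
Step 5: alpha = 0.05. reject H0.

tau_b = 0.7778 (C=40, D=5), p = 0.000946, reject H0.


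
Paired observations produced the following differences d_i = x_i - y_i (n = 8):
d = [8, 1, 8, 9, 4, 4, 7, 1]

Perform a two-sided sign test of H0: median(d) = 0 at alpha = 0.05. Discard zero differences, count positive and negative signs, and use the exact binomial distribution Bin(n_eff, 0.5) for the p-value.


Step 1: Discard zero differences. Original n = 8; n_eff = number of nonzero differences = 8.
Nonzero differences (with sign): +8, +1, +8, +9, +4, +4, +7, +1
Step 2: Count signs: positive = 8, negative = 0.
Step 3: Under H0: P(positive) = 0.5, so the number of positives S ~ Bin(8, 0.5).
Step 4: Two-sided exact p-value = sum of Bin(8,0.5) probabilities at or below the observed probability = 0.007812.
Step 5: alpha = 0.05. reject H0.

n_eff = 8, pos = 8, neg = 0, p = 0.007812, reject H0.


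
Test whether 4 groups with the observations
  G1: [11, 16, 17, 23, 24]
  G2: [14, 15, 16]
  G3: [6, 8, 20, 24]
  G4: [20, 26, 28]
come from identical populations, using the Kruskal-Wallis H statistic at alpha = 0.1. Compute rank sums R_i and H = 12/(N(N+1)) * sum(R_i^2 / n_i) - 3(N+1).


Step 1: Combine all N = 15 observations and assign midranks.
sorted (value, group, rank): (6,G3,1), (8,G3,2), (11,G1,3), (14,G2,4), (15,G2,5), (16,G1,6.5), (16,G2,6.5), (17,G1,8), (20,G3,9.5), (20,G4,9.5), (23,G1,11), (24,G1,12.5), (24,G3,12.5), (26,G4,14), (28,G4,15)
Step 2: Sum ranks within each group.
R_1 = 41 (n_1 = 5)
R_2 = 15.5 (n_2 = 3)
R_3 = 25 (n_3 = 4)
R_4 = 38.5 (n_4 = 3)
Step 3: H = 12/(N(N+1)) * sum(R_i^2/n_i) - 3(N+1)
     = 12/(15*16) * (41^2/5 + 15.5^2/3 + 25^2/4 + 38.5^2/3) - 3*16
     = 0.050000 * 1066.62 - 48
     = 5.330833.
Step 4: Ties present; correction factor C = 1 - 18/(15^3 - 15) = 0.994643. Corrected H = 5.330833 / 0.994643 = 5.359545.
Step 5: Under H0, H ~ chi^2(3); p-value = 0.147285.
Step 6: alpha = 0.1. fail to reject H0.

H = 5.3595, df = 3, p = 0.147285, fail to reject H0.


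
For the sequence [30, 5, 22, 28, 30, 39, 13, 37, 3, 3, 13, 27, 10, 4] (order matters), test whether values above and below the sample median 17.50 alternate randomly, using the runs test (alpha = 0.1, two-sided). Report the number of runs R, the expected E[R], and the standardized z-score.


Step 1: Compute median = 17.50; label A = above, B = below.
Labels in order: ABAAAABABBBABB  (n_A = 7, n_B = 7)
Step 2: Count runs R = 8.
Step 3: Under H0 (random ordering), E[R] = 2*n_A*n_B/(n_A+n_B) + 1 = 2*7*7/14 + 1 = 8.0000.
        Var[R] = 2*n_A*n_B*(2*n_A*n_B - n_A - n_B) / ((n_A+n_B)^2 * (n_A+n_B-1)) = 8232/2548 = 3.2308.
        SD[R] = 1.7974.
Step 4: R = E[R], so z = 0 with no continuity correction.
Step 5: Two-sided p-value via normal approximation = 2*(1 - Phi(|z|)) = 1.000000.
Step 6: alpha = 0.1. fail to reject H0.

R = 8, z = 0.0000, p = 1.000000, fail to reject H0.


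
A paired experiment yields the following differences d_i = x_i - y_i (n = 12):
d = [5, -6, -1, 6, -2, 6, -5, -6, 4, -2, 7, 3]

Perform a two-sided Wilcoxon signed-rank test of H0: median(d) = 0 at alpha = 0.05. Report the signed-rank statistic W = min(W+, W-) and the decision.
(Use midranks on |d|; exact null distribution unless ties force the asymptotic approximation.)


Step 1: Drop any zero differences (none here) and take |d_i|.
|d| = [5, 6, 1, 6, 2, 6, 5, 6, 4, 2, 7, 3]
Step 2: Midrank |d_i| (ties get averaged ranks).
ranks: |5|->6.5, |6|->9.5, |1|->1, |6|->9.5, |2|->2.5, |6|->9.5, |5|->6.5, |6|->9.5, |4|->5, |2|->2.5, |7|->12, |3|->4
Step 3: Attach original signs; sum ranks with positive sign and with negative sign.
W+ = 6.5 + 9.5 + 9.5 + 5 + 12 + 4 = 46.5
W- = 9.5 + 1 + 2.5 + 6.5 + 9.5 + 2.5 = 31.5
(Check: W+ + W- = 78 should equal n(n+1)/2 = 78.)
Step 4: Test statistic W = min(W+, W-) = 31.5.
Step 5: Ties in |d|, so use the tie-corrected normal approximation.
        E[W] = n(n+1)/4 = 12*13/4 = 39.
        Tie groups: |d|=2 (t=2), |d|=5 (t=2), |d|=6 (t=4); sum(t^3 - t) = 72.
        Var[W] = n(n+1)(2n+1)/24 - sum(t^3-t)/48 = 3900/24 - 72/48 = 161.
        z = (W - E[W]) / sqrt(Var[W]) = (31.5 - 39) / 12.6886 = -0.5911.
        Two-sided p = 2*Phi(z) = 0.554465.
Step 6: alpha = 0.05. fail to reject H0.

W+ = 46.5, W- = 31.5, W = min = 31.5, p = 0.554465, fail to reject H0.


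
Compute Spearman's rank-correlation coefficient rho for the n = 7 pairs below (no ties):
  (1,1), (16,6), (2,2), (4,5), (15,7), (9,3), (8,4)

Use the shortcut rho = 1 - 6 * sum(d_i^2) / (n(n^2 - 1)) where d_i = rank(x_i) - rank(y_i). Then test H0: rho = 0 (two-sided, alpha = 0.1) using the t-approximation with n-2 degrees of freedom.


Step 1: Rank x and y separately (midranks; no ties here).
rank(x): 1->1, 16->7, 2->2, 4->3, 15->6, 9->5, 8->4
rank(y): 1->1, 6->6, 2->2, 5->5, 7->7, 3->3, 4->4
Step 2: d_i = R_x(i) - R_y(i); compute d_i^2.
  (1-1)^2=0, (7-6)^2=1, (2-2)^2=0, (3-5)^2=4, (6-7)^2=1, (5-3)^2=4, (4-4)^2=0
sum(d^2) = 10.
Step 3: rho = 1 - 6*10 / (7*(7^2 - 1)) = 1 - 60/336 = 0.821429.
Step 4: Under H0, t = rho * sqrt((n-2)/(1-rho^2)) = 3.2206 ~ t(5).
Step 5: Two-sided p-value from the t-distribution with 5 df = 0.023449.
Step 6: alpha = 0.1. reject H0.

rho = 0.8214, p = 0.023449, reject H0 at alpha = 0.1.


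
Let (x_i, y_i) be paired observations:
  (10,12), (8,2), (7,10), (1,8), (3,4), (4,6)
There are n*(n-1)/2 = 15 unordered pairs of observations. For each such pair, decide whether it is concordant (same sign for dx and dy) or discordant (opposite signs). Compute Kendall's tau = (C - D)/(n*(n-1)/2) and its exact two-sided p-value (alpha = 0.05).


Step 1: Enumerate the 15 unordered pairs (i,j) with i<j and classify each by sign(x_j-x_i) * sign(y_j-y_i).
  (1,2):dx=-2,dy=-10->C; (1,3):dx=-3,dy=-2->C; (1,4):dx=-9,dy=-4->C; (1,5):dx=-7,dy=-8->C
  (1,6):dx=-6,dy=-6->C; (2,3):dx=-1,dy=+8->D; (2,4):dx=-7,dy=+6->D; (2,5):dx=-5,dy=+2->D
  (2,6):dx=-4,dy=+4->D; (3,4):dx=-6,dy=-2->C; (3,5):dx=-4,dy=-6->C; (3,6):dx=-3,dy=-4->C
  (4,5):dx=+2,dy=-4->D; (4,6):dx=+3,dy=-2->D; (5,6):dx=+1,dy=+2->C
Step 2: C = 9, D = 6, total pairs = 15.
Step 3: tau = (C - D)/(n(n-1)/2) = (9 - 6)/15 = 0.200000.
Step 4: Exact two-sided p-value (enumerate n! = 720 permutations of y under H0): p = 0.719444.
Step 5: alpha = 0.05. fail to reject H0.

tau_b = 0.2000 (C=9, D=6), p = 0.719444, fail to reject H0.


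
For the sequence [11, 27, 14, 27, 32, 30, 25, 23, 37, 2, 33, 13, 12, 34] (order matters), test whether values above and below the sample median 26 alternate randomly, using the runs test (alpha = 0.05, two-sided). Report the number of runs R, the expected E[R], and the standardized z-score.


Step 1: Compute median = 26; label A = above, B = below.
Labels in order: BABAAABBABABBA  (n_A = 7, n_B = 7)
Step 2: Count runs R = 10.
Step 3: Under H0 (random ordering), E[R] = 2*n_A*n_B/(n_A+n_B) + 1 = 2*7*7/14 + 1 = 8.0000.
        Var[R] = 2*n_A*n_B*(2*n_A*n_B - n_A - n_B) / ((n_A+n_B)^2 * (n_A+n_B-1)) = 8232/2548 = 3.2308.
        SD[R] = 1.7974.
Step 4: Continuity-corrected z = (R - 0.5 - E[R]) / SD[R] = (10 - 0.5 - 8.0000) / 1.7974 = 0.8345.
Step 5: Two-sided p-value via normal approximation = 2*(1 - Phi(|z|)) = 0.403986.
Step 6: alpha = 0.05. fail to reject H0.

R = 10, z = 0.8345, p = 0.403986, fail to reject H0.


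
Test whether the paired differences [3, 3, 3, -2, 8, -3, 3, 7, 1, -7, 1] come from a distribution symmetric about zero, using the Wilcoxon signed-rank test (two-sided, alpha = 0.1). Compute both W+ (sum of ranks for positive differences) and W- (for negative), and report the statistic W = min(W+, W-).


Step 1: Drop any zero differences (none here) and take |d_i|.
|d| = [3, 3, 3, 2, 8, 3, 3, 7, 1, 7, 1]
Step 2: Midrank |d_i| (ties get averaged ranks).
ranks: |3|->6, |3|->6, |3|->6, |2|->3, |8|->11, |3|->6, |3|->6, |7|->9.5, |1|->1.5, |7|->9.5, |1|->1.5
Step 3: Attach original signs; sum ranks with positive sign and with negative sign.
W+ = 6 + 6 + 6 + 11 + 6 + 9.5 + 1.5 + 1.5 = 47.5
W- = 3 + 6 + 9.5 = 18.5
(Check: W+ + W- = 66 should equal n(n+1)/2 = 66.)
Step 4: Test statistic W = min(W+, W-) = 18.5.
Step 5: Ties in |d|, so use the tie-corrected normal approximation.
        E[W] = n(n+1)/4 = 11*12/4 = 33.
        Tie groups: |d|=1 (t=2), |d|=3 (t=5), |d|=7 (t=2); sum(t^3 - t) = 132.
        Var[W] = n(n+1)(2n+1)/24 - sum(t^3-t)/48 = 3036/24 - 132/48 = 123.75.
        z = (W - E[W]) / sqrt(Var[W]) = (18.5 - 33) / 11.1243 = -1.3035.
        Two-sided p = 2*Phi(z) = 0.192420.
Step 6: alpha = 0.1. fail to reject H0.

W+ = 47.5, W- = 18.5, W = min = 18.5, p = 0.192420, fail to reject H0.


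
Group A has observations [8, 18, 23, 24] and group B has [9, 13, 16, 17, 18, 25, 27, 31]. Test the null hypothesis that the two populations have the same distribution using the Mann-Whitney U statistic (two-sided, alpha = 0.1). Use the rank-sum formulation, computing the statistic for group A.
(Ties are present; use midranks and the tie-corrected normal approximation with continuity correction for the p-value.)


Step 1: Combine and sort all 12 observations; assign midranks.
sorted (value, group): (8,X), (9,Y), (13,Y), (16,Y), (17,Y), (18,X), (18,Y), (23,X), (24,X), (25,Y), (27,Y), (31,Y)
ranks: 8->1, 9->2, 13->3, 16->4, 17->5, 18->6.5, 18->6.5, 23->8, 24->9, 25->10, 27->11, 31->12
Step 2: Rank sum for X: R1 = 1 + 6.5 + 8 + 9 = 24.5.
Step 3: U_X = R1 - n1(n1+1)/2 = 24.5 - 4*5/2 = 24.5 - 10 = 14.5.
       U_Y = n1*n2 - U_X = 32 - 14.5 = 17.5.
Step 4: Ties are present, so use the tie-corrected normal approximation (with continuity correction) for the p-value.
Step 5: p-value = 0.864901; compare to alpha = 0.1. fail to reject H0.

U_X = 14.5, p = 0.864901, fail to reject H0 at alpha = 0.1.


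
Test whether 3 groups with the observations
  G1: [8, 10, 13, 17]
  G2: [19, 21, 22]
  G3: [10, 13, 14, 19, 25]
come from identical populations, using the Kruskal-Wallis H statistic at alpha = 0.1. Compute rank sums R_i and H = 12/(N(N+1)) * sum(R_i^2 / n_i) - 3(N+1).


Step 1: Combine all N = 12 observations and assign midranks.
sorted (value, group, rank): (8,G1,1), (10,G1,2.5), (10,G3,2.5), (13,G1,4.5), (13,G3,4.5), (14,G3,6), (17,G1,7), (19,G2,8.5), (19,G3,8.5), (21,G2,10), (22,G2,11), (25,G3,12)
Step 2: Sum ranks within each group.
R_1 = 15 (n_1 = 4)
R_2 = 29.5 (n_2 = 3)
R_3 = 33.5 (n_3 = 5)
Step 3: H = 12/(N(N+1)) * sum(R_i^2/n_i) - 3(N+1)
     = 12/(12*13) * (15^2/4 + 29.5^2/3 + 33.5^2/5) - 3*13
     = 0.076923 * 570.783 - 39
     = 4.906410.
Step 4: Ties present; correction factor C = 1 - 18/(12^3 - 12) = 0.989510. Corrected H = 4.906410 / 0.989510 = 4.958422.
Step 5: Under H0, H ~ chi^2(2); p-value = 0.083809.
Step 6: alpha = 0.1. reject H0.

H = 4.9584, df = 2, p = 0.083809, reject H0.


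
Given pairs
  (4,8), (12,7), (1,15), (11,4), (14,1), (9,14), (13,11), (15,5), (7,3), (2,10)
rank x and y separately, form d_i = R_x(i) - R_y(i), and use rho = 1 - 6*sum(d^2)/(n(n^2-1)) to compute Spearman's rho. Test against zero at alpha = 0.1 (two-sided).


Step 1: Rank x and y separately (midranks; no ties here).
rank(x): 4->3, 12->7, 1->1, 11->6, 14->9, 9->5, 13->8, 15->10, 7->4, 2->2
rank(y): 8->6, 7->5, 15->10, 4->3, 1->1, 14->9, 11->8, 5->4, 3->2, 10->7
Step 2: d_i = R_x(i) - R_y(i); compute d_i^2.
  (3-6)^2=9, (7-5)^2=4, (1-10)^2=81, (6-3)^2=9, (9-1)^2=64, (5-9)^2=16, (8-8)^2=0, (10-4)^2=36, (4-2)^2=4, (2-7)^2=25
sum(d^2) = 248.
Step 3: rho = 1 - 6*248 / (10*(10^2 - 1)) = 1 - 1488/990 = -0.503030.
Step 4: Under H0, t = rho * sqrt((n-2)/(1-rho^2)) = -1.6462 ~ t(8).
Step 5: Two-sided p-value from the t-distribution with 8 df = 0.138334.
Step 6: alpha = 0.1. fail to reject H0.

rho = -0.5030, p = 0.138334, fail to reject H0 at alpha = 0.1.


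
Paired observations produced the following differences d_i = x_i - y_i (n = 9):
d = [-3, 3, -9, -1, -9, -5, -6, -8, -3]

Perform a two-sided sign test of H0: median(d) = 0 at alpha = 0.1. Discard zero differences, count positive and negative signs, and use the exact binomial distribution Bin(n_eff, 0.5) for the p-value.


Step 1: Discard zero differences. Original n = 9; n_eff = number of nonzero differences = 9.
Nonzero differences (with sign): -3, +3, -9, -1, -9, -5, -6, -8, -3
Step 2: Count signs: positive = 1, negative = 8.
Step 3: Under H0: P(positive) = 0.5, so the number of positives S ~ Bin(9, 0.5).
Step 4: Two-sided exact p-value = sum of Bin(9,0.5) probabilities at or below the observed probability = 0.039062.
Step 5: alpha = 0.1. reject H0.

n_eff = 9, pos = 1, neg = 8, p = 0.039062, reject H0.


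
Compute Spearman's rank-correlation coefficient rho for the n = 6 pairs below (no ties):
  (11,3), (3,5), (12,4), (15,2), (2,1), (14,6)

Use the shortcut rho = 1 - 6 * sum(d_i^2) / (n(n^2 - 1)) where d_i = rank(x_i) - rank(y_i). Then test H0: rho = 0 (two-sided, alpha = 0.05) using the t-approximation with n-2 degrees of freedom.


Step 1: Rank x and y separately (midranks; no ties here).
rank(x): 11->3, 3->2, 12->4, 15->6, 2->1, 14->5
rank(y): 3->3, 5->5, 4->4, 2->2, 1->1, 6->6
Step 2: d_i = R_x(i) - R_y(i); compute d_i^2.
  (3-3)^2=0, (2-5)^2=9, (4-4)^2=0, (6-2)^2=16, (1-1)^2=0, (5-6)^2=1
sum(d^2) = 26.
Step 3: rho = 1 - 6*26 / (6*(6^2 - 1)) = 1 - 156/210 = 0.257143.
Step 4: Under H0, t = rho * sqrt((n-2)/(1-rho^2)) = 0.5322 ~ t(4).
Step 5: Two-sided p-value from the t-distribution with 4 df = 0.622787.
Step 6: alpha = 0.05. fail to reject H0.

rho = 0.2571, p = 0.622787, fail to reject H0 at alpha = 0.05.


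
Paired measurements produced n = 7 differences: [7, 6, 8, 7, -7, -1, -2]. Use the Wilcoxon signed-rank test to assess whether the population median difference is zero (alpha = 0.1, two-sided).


Step 1: Drop any zero differences (none here) and take |d_i|.
|d| = [7, 6, 8, 7, 7, 1, 2]
Step 2: Midrank |d_i| (ties get averaged ranks).
ranks: |7|->5, |6|->3, |8|->7, |7|->5, |7|->5, |1|->1, |2|->2
Step 3: Attach original signs; sum ranks with positive sign and with negative sign.
W+ = 5 + 3 + 7 + 5 = 20
W- = 5 + 1 + 2 = 8
(Check: W+ + W- = 28 should equal n(n+1)/2 = 28.)
Step 4: Test statistic W = min(W+, W-) = 8.
Step 5: Ties in |d|, so use the tie-corrected normal approximation.
        E[W] = n(n+1)/4 = 7*8/4 = 14.
        Tie groups: |d|=7 (t=3); sum(t^3 - t) = 24.
        Var[W] = n(n+1)(2n+1)/24 - sum(t^3-t)/48 = 840/24 - 24/48 = 34.5.
        z = (W - E[W]) / sqrt(Var[W]) = (8 - 14) / 5.8737 = -1.0215.
        Two-sided p = 2*Phi(z) = 0.307014.
Step 6: alpha = 0.1. fail to reject H0.

W+ = 20, W- = 8, W = min = 8, p = 0.307014, fail to reject H0.


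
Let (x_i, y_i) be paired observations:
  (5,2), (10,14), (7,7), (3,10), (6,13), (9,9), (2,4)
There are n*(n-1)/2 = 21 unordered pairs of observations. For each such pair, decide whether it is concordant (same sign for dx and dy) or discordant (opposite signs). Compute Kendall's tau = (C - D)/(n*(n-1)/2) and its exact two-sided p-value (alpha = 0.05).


Step 1: Enumerate the 21 unordered pairs (i,j) with i<j and classify each by sign(x_j-x_i) * sign(y_j-y_i).
  (1,2):dx=+5,dy=+12->C; (1,3):dx=+2,dy=+5->C; (1,4):dx=-2,dy=+8->D; (1,5):dx=+1,dy=+11->C
  (1,6):dx=+4,dy=+7->C; (1,7):dx=-3,dy=+2->D; (2,3):dx=-3,dy=-7->C; (2,4):dx=-7,dy=-4->C
  (2,5):dx=-4,dy=-1->C; (2,6):dx=-1,dy=-5->C; (2,7):dx=-8,dy=-10->C; (3,4):dx=-4,dy=+3->D
  (3,5):dx=-1,dy=+6->D; (3,6):dx=+2,dy=+2->C; (3,7):dx=-5,dy=-3->C; (4,5):dx=+3,dy=+3->C
  (4,6):dx=+6,dy=-1->D; (4,7):dx=-1,dy=-6->C; (5,6):dx=+3,dy=-4->D; (5,7):dx=-4,dy=-9->C
  (6,7):dx=-7,dy=-5->C
Step 2: C = 15, D = 6, total pairs = 21.
Step 3: tau = (C - D)/(n(n-1)/2) = (15 - 6)/21 = 0.428571.
Step 4: Exact two-sided p-value (enumerate n! = 5040 permutations of y under H0): p = 0.238889.
Step 5: alpha = 0.05. fail to reject H0.

tau_b = 0.4286 (C=15, D=6), p = 0.238889, fail to reject H0.


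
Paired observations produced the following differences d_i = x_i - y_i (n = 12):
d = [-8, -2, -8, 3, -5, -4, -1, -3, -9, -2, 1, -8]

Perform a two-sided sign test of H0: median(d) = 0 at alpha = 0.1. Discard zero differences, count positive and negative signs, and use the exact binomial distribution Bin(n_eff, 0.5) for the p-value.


Step 1: Discard zero differences. Original n = 12; n_eff = number of nonzero differences = 12.
Nonzero differences (with sign): -8, -2, -8, +3, -5, -4, -1, -3, -9, -2, +1, -8
Step 2: Count signs: positive = 2, negative = 10.
Step 3: Under H0: P(positive) = 0.5, so the number of positives S ~ Bin(12, 0.5).
Step 4: Two-sided exact p-value = sum of Bin(12,0.5) probabilities at or below the observed probability = 0.038574.
Step 5: alpha = 0.1. reject H0.

n_eff = 12, pos = 2, neg = 10, p = 0.038574, reject H0.


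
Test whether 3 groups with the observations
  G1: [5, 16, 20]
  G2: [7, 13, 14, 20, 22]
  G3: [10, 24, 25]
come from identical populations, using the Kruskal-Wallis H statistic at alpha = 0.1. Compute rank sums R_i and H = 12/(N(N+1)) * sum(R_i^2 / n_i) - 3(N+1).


Step 1: Combine all N = 11 observations and assign midranks.
sorted (value, group, rank): (5,G1,1), (7,G2,2), (10,G3,3), (13,G2,4), (14,G2,5), (16,G1,6), (20,G1,7.5), (20,G2,7.5), (22,G2,9), (24,G3,10), (25,G3,11)
Step 2: Sum ranks within each group.
R_1 = 14.5 (n_1 = 3)
R_2 = 27.5 (n_2 = 5)
R_3 = 24 (n_3 = 3)
Step 3: H = 12/(N(N+1)) * sum(R_i^2/n_i) - 3(N+1)
     = 12/(11*12) * (14.5^2/3 + 27.5^2/5 + 24^2/3) - 3*12
     = 0.090909 * 413.333 - 36
     = 1.575758.
Step 4: Ties present; correction factor C = 1 - 6/(11^3 - 11) = 0.995455. Corrected H = 1.575758 / 0.995455 = 1.582953.
Step 5: Under H0, H ~ chi^2(2); p-value = 0.453175.
Step 6: alpha = 0.1. fail to reject H0.

H = 1.5830, df = 2, p = 0.453175, fail to reject H0.


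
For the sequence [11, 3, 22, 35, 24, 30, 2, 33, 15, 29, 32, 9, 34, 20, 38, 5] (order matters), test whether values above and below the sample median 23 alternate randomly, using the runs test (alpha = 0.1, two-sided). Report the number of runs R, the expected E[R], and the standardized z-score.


Step 1: Compute median = 23; label A = above, B = below.
Labels in order: BBBAAABABAABABAB  (n_A = 8, n_B = 8)
Step 2: Count runs R = 11.
Step 3: Under H0 (random ordering), E[R] = 2*n_A*n_B/(n_A+n_B) + 1 = 2*8*8/16 + 1 = 9.0000.
        Var[R] = 2*n_A*n_B*(2*n_A*n_B - n_A - n_B) / ((n_A+n_B)^2 * (n_A+n_B-1)) = 14336/3840 = 3.7333.
        SD[R] = 1.9322.
Step 4: Continuity-corrected z = (R - 0.5 - E[R]) / SD[R] = (11 - 0.5 - 9.0000) / 1.9322 = 0.7763.
Step 5: Two-sided p-value via normal approximation = 2*(1 - Phi(|z|)) = 0.437558.
Step 6: alpha = 0.1. fail to reject H0.

R = 11, z = 0.7763, p = 0.437558, fail to reject H0.


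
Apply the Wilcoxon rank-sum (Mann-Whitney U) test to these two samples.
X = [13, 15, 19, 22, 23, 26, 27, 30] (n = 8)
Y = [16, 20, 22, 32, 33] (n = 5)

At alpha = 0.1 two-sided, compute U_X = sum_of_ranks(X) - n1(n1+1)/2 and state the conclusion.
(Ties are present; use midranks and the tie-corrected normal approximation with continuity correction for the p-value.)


Step 1: Combine and sort all 13 observations; assign midranks.
sorted (value, group): (13,X), (15,X), (16,Y), (19,X), (20,Y), (22,X), (22,Y), (23,X), (26,X), (27,X), (30,X), (32,Y), (33,Y)
ranks: 13->1, 15->2, 16->3, 19->4, 20->5, 22->6.5, 22->6.5, 23->8, 26->9, 27->10, 30->11, 32->12, 33->13
Step 2: Rank sum for X: R1 = 1 + 2 + 4 + 6.5 + 8 + 9 + 10 + 11 = 51.5.
Step 3: U_X = R1 - n1(n1+1)/2 = 51.5 - 8*9/2 = 51.5 - 36 = 15.5.
       U_Y = n1*n2 - U_X = 40 - 15.5 = 24.5.
Step 4: Ties are present, so use the tie-corrected normal approximation (with continuity correction) for the p-value.
Step 5: p-value = 0.557643; compare to alpha = 0.1. fail to reject H0.

U_X = 15.5, p = 0.557643, fail to reject H0 at alpha = 0.1.


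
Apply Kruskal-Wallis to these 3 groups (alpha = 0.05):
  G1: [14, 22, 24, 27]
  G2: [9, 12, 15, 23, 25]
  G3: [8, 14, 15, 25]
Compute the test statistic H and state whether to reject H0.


Step 1: Combine all N = 13 observations and assign midranks.
sorted (value, group, rank): (8,G3,1), (9,G2,2), (12,G2,3), (14,G1,4.5), (14,G3,4.5), (15,G2,6.5), (15,G3,6.5), (22,G1,8), (23,G2,9), (24,G1,10), (25,G2,11.5), (25,G3,11.5), (27,G1,13)
Step 2: Sum ranks within each group.
R_1 = 35.5 (n_1 = 4)
R_2 = 32 (n_2 = 5)
R_3 = 23.5 (n_3 = 4)
Step 3: H = 12/(N(N+1)) * sum(R_i^2/n_i) - 3(N+1)
     = 12/(13*14) * (35.5^2/4 + 32^2/5 + 23.5^2/4) - 3*14
     = 0.065934 * 657.925 - 42
     = 1.379670.
Step 4: Ties present; correction factor C = 1 - 18/(13^3 - 13) = 0.991758. Corrected H = 1.379670 / 0.991758 = 1.391136.
Step 5: Under H0, H ~ chi^2(2); p-value = 0.498791.
Step 6: alpha = 0.05. fail to reject H0.

H = 1.3911, df = 2, p = 0.498791, fail to reject H0.


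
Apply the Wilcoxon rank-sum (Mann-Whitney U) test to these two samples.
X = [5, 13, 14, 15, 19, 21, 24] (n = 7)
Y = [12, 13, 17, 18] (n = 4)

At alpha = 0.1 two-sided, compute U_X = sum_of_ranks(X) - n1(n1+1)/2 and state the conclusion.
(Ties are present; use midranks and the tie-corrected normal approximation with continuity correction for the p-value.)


Step 1: Combine and sort all 11 observations; assign midranks.
sorted (value, group): (5,X), (12,Y), (13,X), (13,Y), (14,X), (15,X), (17,Y), (18,Y), (19,X), (21,X), (24,X)
ranks: 5->1, 12->2, 13->3.5, 13->3.5, 14->5, 15->6, 17->7, 18->8, 19->9, 21->10, 24->11
Step 2: Rank sum for X: R1 = 1 + 3.5 + 5 + 6 + 9 + 10 + 11 = 45.5.
Step 3: U_X = R1 - n1(n1+1)/2 = 45.5 - 7*8/2 = 45.5 - 28 = 17.5.
       U_Y = n1*n2 - U_X = 28 - 17.5 = 10.5.
Step 4: Ties are present, so use the tie-corrected normal approximation (with continuity correction) for the p-value.
Step 5: p-value = 0.569872; compare to alpha = 0.1. fail to reject H0.

U_X = 17.5, p = 0.569872, fail to reject H0 at alpha = 0.1.


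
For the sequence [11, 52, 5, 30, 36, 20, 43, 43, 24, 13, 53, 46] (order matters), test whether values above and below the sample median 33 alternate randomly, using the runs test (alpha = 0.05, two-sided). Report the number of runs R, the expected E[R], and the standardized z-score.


Step 1: Compute median = 33; label A = above, B = below.
Labels in order: BABBABAABBAA  (n_A = 6, n_B = 6)
Step 2: Count runs R = 8.
Step 3: Under H0 (random ordering), E[R] = 2*n_A*n_B/(n_A+n_B) + 1 = 2*6*6/12 + 1 = 7.0000.
        Var[R] = 2*n_A*n_B*(2*n_A*n_B - n_A - n_B) / ((n_A+n_B)^2 * (n_A+n_B-1)) = 4320/1584 = 2.7273.
        SD[R] = 1.6514.
Step 4: Continuity-corrected z = (R - 0.5 - E[R]) / SD[R] = (8 - 0.5 - 7.0000) / 1.6514 = 0.3028.
Step 5: Two-sided p-value via normal approximation = 2*(1 - Phi(|z|)) = 0.762069.
Step 6: alpha = 0.05. fail to reject H0.

R = 8, z = 0.3028, p = 0.762069, fail to reject H0.


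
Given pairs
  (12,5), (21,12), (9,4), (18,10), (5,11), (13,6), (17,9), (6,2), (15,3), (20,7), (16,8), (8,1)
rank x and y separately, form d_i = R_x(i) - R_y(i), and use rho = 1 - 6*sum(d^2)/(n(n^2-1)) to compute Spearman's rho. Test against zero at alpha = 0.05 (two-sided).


Step 1: Rank x and y separately (midranks; no ties here).
rank(x): 12->5, 21->12, 9->4, 18->10, 5->1, 13->6, 17->9, 6->2, 15->7, 20->11, 16->8, 8->3
rank(y): 5->5, 12->12, 4->4, 10->10, 11->11, 6->6, 9->9, 2->2, 3->3, 7->7, 8->8, 1->1
Step 2: d_i = R_x(i) - R_y(i); compute d_i^2.
  (5-5)^2=0, (12-12)^2=0, (4-4)^2=0, (10-10)^2=0, (1-11)^2=100, (6-6)^2=0, (9-9)^2=0, (2-2)^2=0, (7-3)^2=16, (11-7)^2=16, (8-8)^2=0, (3-1)^2=4
sum(d^2) = 136.
Step 3: rho = 1 - 6*136 / (12*(12^2 - 1)) = 1 - 816/1716 = 0.524476.
Step 4: Under H0, t = rho * sqrt((n-2)/(1-rho^2)) = 1.9480 ~ t(10).
Step 5: Two-sided p-value from the t-distribution with 10 df = 0.080019.
Step 6: alpha = 0.05. fail to reject H0.

rho = 0.5245, p = 0.080019, fail to reject H0 at alpha = 0.05.


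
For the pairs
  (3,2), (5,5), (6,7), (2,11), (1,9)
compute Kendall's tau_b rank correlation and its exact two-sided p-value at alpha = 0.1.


Step 1: Enumerate the 10 unordered pairs (i,j) with i<j and classify each by sign(x_j-x_i) * sign(y_j-y_i).
  (1,2):dx=+2,dy=+3->C; (1,3):dx=+3,dy=+5->C; (1,4):dx=-1,dy=+9->D; (1,5):dx=-2,dy=+7->D
  (2,3):dx=+1,dy=+2->C; (2,4):dx=-3,dy=+6->D; (2,5):dx=-4,dy=+4->D; (3,4):dx=-4,dy=+4->D
  (3,5):dx=-5,dy=+2->D; (4,5):dx=-1,dy=-2->C
Step 2: C = 4, D = 6, total pairs = 10.
Step 3: tau = (C - D)/(n(n-1)/2) = (4 - 6)/10 = -0.200000.
Step 4: Exact two-sided p-value (enumerate n! = 120 permutations of y under H0): p = 0.816667.
Step 5: alpha = 0.1. fail to reject H0.

tau_b = -0.2000 (C=4, D=6), p = 0.816667, fail to reject H0.


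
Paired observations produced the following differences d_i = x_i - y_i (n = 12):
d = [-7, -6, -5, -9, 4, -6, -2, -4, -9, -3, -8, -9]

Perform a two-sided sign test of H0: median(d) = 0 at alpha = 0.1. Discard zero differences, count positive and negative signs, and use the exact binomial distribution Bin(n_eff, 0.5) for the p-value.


Step 1: Discard zero differences. Original n = 12; n_eff = number of nonzero differences = 12.
Nonzero differences (with sign): -7, -6, -5, -9, +4, -6, -2, -4, -9, -3, -8, -9
Step 2: Count signs: positive = 1, negative = 11.
Step 3: Under H0: P(positive) = 0.5, so the number of positives S ~ Bin(12, 0.5).
Step 4: Two-sided exact p-value = sum of Bin(12,0.5) probabilities at or below the observed probability = 0.006348.
Step 5: alpha = 0.1. reject H0.

n_eff = 12, pos = 1, neg = 11, p = 0.006348, reject H0.


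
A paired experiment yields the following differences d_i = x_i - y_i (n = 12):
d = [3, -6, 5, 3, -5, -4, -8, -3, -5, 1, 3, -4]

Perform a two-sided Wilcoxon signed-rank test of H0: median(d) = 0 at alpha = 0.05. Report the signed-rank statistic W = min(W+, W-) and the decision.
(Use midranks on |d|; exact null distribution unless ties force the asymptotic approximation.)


Step 1: Drop any zero differences (none here) and take |d_i|.
|d| = [3, 6, 5, 3, 5, 4, 8, 3, 5, 1, 3, 4]
Step 2: Midrank |d_i| (ties get averaged ranks).
ranks: |3|->3.5, |6|->11, |5|->9, |3|->3.5, |5|->9, |4|->6.5, |8|->12, |3|->3.5, |5|->9, |1|->1, |3|->3.5, |4|->6.5
Step 3: Attach original signs; sum ranks with positive sign and with negative sign.
W+ = 3.5 + 9 + 3.5 + 1 + 3.5 = 20.5
W- = 11 + 9 + 6.5 + 12 + 3.5 + 9 + 6.5 = 57.5
(Check: W+ + W- = 78 should equal n(n+1)/2 = 78.)
Step 4: Test statistic W = min(W+, W-) = 20.5.
Step 5: Ties in |d|, so use the tie-corrected normal approximation.
        E[W] = n(n+1)/4 = 12*13/4 = 39.
        Tie groups: |d|=3 (t=4), |d|=4 (t=2), |d|=5 (t=3); sum(t^3 - t) = 90.
        Var[W] = n(n+1)(2n+1)/24 - sum(t^3-t)/48 = 3900/24 - 90/48 = 160.625.
        z = (W - E[W]) / sqrt(Var[W]) = (20.5 - 39) / 12.6738 = -1.4597.
        Two-sided p = 2*Phi(z) = 0.144371.
Step 6: alpha = 0.05. fail to reject H0.

W+ = 20.5, W- = 57.5, W = min = 20.5, p = 0.144371, fail to reject H0.


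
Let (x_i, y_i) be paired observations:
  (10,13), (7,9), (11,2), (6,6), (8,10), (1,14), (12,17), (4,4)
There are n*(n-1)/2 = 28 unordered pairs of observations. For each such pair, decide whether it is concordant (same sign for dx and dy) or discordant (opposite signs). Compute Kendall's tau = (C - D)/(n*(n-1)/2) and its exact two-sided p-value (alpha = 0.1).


Step 1: Enumerate the 28 unordered pairs (i,j) with i<j and classify each by sign(x_j-x_i) * sign(y_j-y_i).
  (1,2):dx=-3,dy=-4->C; (1,3):dx=+1,dy=-11->D; (1,4):dx=-4,dy=-7->C; (1,5):dx=-2,dy=-3->C
  (1,6):dx=-9,dy=+1->D; (1,7):dx=+2,dy=+4->C; (1,8):dx=-6,dy=-9->C; (2,3):dx=+4,dy=-7->D
  (2,4):dx=-1,dy=-3->C; (2,5):dx=+1,dy=+1->C; (2,6):dx=-6,dy=+5->D; (2,7):dx=+5,dy=+8->C
  (2,8):dx=-3,dy=-5->C; (3,4):dx=-5,dy=+4->D; (3,5):dx=-3,dy=+8->D; (3,6):dx=-10,dy=+12->D
  (3,7):dx=+1,dy=+15->C; (3,8):dx=-7,dy=+2->D; (4,5):dx=+2,dy=+4->C; (4,6):dx=-5,dy=+8->D
  (4,7):dx=+6,dy=+11->C; (4,8):dx=-2,dy=-2->C; (5,6):dx=-7,dy=+4->D; (5,7):dx=+4,dy=+7->C
  (5,8):dx=-4,dy=-6->C; (6,7):dx=+11,dy=+3->C; (6,8):dx=+3,dy=-10->D; (7,8):dx=-8,dy=-13->C
Step 2: C = 17, D = 11, total pairs = 28.
Step 3: tau = (C - D)/(n(n-1)/2) = (17 - 11)/28 = 0.214286.
Step 4: Exact two-sided p-value (enumerate n! = 40320 permutations of y under H0): p = 0.548413.
Step 5: alpha = 0.1. fail to reject H0.

tau_b = 0.2143 (C=17, D=11), p = 0.548413, fail to reject H0.


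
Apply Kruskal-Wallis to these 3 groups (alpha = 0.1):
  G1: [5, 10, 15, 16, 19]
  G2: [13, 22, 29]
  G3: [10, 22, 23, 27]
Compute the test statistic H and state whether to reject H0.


Step 1: Combine all N = 12 observations and assign midranks.
sorted (value, group, rank): (5,G1,1), (10,G1,2.5), (10,G3,2.5), (13,G2,4), (15,G1,5), (16,G1,6), (19,G1,7), (22,G2,8.5), (22,G3,8.5), (23,G3,10), (27,G3,11), (29,G2,12)
Step 2: Sum ranks within each group.
R_1 = 21.5 (n_1 = 5)
R_2 = 24.5 (n_2 = 3)
R_3 = 32 (n_3 = 4)
Step 3: H = 12/(N(N+1)) * sum(R_i^2/n_i) - 3(N+1)
     = 12/(12*13) * (21.5^2/5 + 24.5^2/3 + 32^2/4) - 3*13
     = 0.076923 * 548.533 - 39
     = 3.194872.
Step 4: Ties present; correction factor C = 1 - 12/(12^3 - 12) = 0.993007. Corrected H = 3.194872 / 0.993007 = 3.217371.
Step 5: Under H0, H ~ chi^2(2); p-value = 0.200151.
Step 6: alpha = 0.1. fail to reject H0.

H = 3.2174, df = 2, p = 0.200151, fail to reject H0.


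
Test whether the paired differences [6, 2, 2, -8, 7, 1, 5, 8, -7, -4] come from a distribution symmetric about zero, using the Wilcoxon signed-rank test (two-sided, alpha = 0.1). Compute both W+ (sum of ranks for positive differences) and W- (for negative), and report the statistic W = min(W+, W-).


Step 1: Drop any zero differences (none here) and take |d_i|.
|d| = [6, 2, 2, 8, 7, 1, 5, 8, 7, 4]
Step 2: Midrank |d_i| (ties get averaged ranks).
ranks: |6|->6, |2|->2.5, |2|->2.5, |8|->9.5, |7|->7.5, |1|->1, |5|->5, |8|->9.5, |7|->7.5, |4|->4
Step 3: Attach original signs; sum ranks with positive sign and with negative sign.
W+ = 6 + 2.5 + 2.5 + 7.5 + 1 + 5 + 9.5 = 34
W- = 9.5 + 7.5 + 4 = 21
(Check: W+ + W- = 55 should equal n(n+1)/2 = 55.)
Step 4: Test statistic W = min(W+, W-) = 21.
Step 5: Ties in |d|, so use the tie-corrected normal approximation.
        E[W] = n(n+1)/4 = 10*11/4 = 27.5.
        Tie groups: |d|=2 (t=2), |d|=7 (t=2), |d|=8 (t=2); sum(t^3 - t) = 18.
        Var[W] = n(n+1)(2n+1)/24 - sum(t^3-t)/48 = 2310/24 - 18/48 = 95.875.
        z = (W - E[W]) / sqrt(Var[W]) = (21 - 27.5) / 9.7916 = -0.6638.
        Two-sided p = 2*Phi(z) = 0.506795.
Step 6: alpha = 0.1. fail to reject H0.

W+ = 34, W- = 21, W = min = 21, p = 0.506795, fail to reject H0.


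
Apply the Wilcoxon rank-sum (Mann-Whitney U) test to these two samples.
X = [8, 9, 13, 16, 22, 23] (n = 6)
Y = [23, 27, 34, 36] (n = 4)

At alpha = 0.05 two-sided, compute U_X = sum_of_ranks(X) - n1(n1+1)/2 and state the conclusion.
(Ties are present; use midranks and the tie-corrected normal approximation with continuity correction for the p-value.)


Step 1: Combine and sort all 10 observations; assign midranks.
sorted (value, group): (8,X), (9,X), (13,X), (16,X), (22,X), (23,X), (23,Y), (27,Y), (34,Y), (36,Y)
ranks: 8->1, 9->2, 13->3, 16->4, 22->5, 23->6.5, 23->6.5, 27->8, 34->9, 36->10
Step 2: Rank sum for X: R1 = 1 + 2 + 3 + 4 + 5 + 6.5 = 21.5.
Step 3: U_X = R1 - n1(n1+1)/2 = 21.5 - 6*7/2 = 21.5 - 21 = 0.5.
       U_Y = n1*n2 - U_X = 24 - 0.5 = 23.5.
Step 4: Ties are present, so use the tie-corrected normal approximation (with continuity correction) for the p-value.
Step 5: p-value = 0.018655; compare to alpha = 0.05. reject H0.

U_X = 0.5, p = 0.018655, reject H0 at alpha = 0.05.


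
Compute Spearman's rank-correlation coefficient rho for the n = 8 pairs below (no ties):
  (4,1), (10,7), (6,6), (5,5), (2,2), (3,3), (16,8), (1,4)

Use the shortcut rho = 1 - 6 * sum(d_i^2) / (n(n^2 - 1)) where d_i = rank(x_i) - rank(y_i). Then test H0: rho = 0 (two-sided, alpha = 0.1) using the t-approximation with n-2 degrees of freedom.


Step 1: Rank x and y separately (midranks; no ties here).
rank(x): 4->4, 10->7, 6->6, 5->5, 2->2, 3->3, 16->8, 1->1
rank(y): 1->1, 7->7, 6->6, 5->5, 2->2, 3->3, 8->8, 4->4
Step 2: d_i = R_x(i) - R_y(i); compute d_i^2.
  (4-1)^2=9, (7-7)^2=0, (6-6)^2=0, (5-5)^2=0, (2-2)^2=0, (3-3)^2=0, (8-8)^2=0, (1-4)^2=9
sum(d^2) = 18.
Step 3: rho = 1 - 6*18 / (8*(8^2 - 1)) = 1 - 108/504 = 0.785714.
Step 4: Under H0, t = rho * sqrt((n-2)/(1-rho^2)) = 3.1113 ~ t(6).
Step 5: Two-sided p-value from the t-distribution with 6 df = 0.020815.
Step 6: alpha = 0.1. reject H0.

rho = 0.7857, p = 0.020815, reject H0 at alpha = 0.1.


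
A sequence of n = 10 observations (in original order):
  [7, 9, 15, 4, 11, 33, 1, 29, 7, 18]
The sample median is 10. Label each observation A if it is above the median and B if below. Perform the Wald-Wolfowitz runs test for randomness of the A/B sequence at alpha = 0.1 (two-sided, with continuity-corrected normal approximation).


Step 1: Compute median = 10; label A = above, B = below.
Labels in order: BBABAABABA  (n_A = 5, n_B = 5)
Step 2: Count runs R = 8.
Step 3: Under H0 (random ordering), E[R] = 2*n_A*n_B/(n_A+n_B) + 1 = 2*5*5/10 + 1 = 6.0000.
        Var[R] = 2*n_A*n_B*(2*n_A*n_B - n_A - n_B) / ((n_A+n_B)^2 * (n_A+n_B-1)) = 2000/900 = 2.2222.
        SD[R] = 1.4907.
Step 4: Continuity-corrected z = (R - 0.5 - E[R]) / SD[R] = (8 - 0.5 - 6.0000) / 1.4907 = 1.0062.
Step 5: Two-sided p-value via normal approximation = 2*(1 - Phi(|z|)) = 0.314305.
Step 6: alpha = 0.1. fail to reject H0.

R = 8, z = 1.0062, p = 0.314305, fail to reject H0.


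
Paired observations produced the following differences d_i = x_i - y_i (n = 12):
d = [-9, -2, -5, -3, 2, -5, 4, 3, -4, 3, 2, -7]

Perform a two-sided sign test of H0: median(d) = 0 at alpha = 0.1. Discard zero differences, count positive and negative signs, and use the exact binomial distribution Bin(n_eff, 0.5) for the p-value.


Step 1: Discard zero differences. Original n = 12; n_eff = number of nonzero differences = 12.
Nonzero differences (with sign): -9, -2, -5, -3, +2, -5, +4, +3, -4, +3, +2, -7
Step 2: Count signs: positive = 5, negative = 7.
Step 3: Under H0: P(positive) = 0.5, so the number of positives S ~ Bin(12, 0.5).
Step 4: Two-sided exact p-value = sum of Bin(12,0.5) probabilities at or below the observed probability = 0.774414.
Step 5: alpha = 0.1. fail to reject H0.

n_eff = 12, pos = 5, neg = 7, p = 0.774414, fail to reject H0.
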